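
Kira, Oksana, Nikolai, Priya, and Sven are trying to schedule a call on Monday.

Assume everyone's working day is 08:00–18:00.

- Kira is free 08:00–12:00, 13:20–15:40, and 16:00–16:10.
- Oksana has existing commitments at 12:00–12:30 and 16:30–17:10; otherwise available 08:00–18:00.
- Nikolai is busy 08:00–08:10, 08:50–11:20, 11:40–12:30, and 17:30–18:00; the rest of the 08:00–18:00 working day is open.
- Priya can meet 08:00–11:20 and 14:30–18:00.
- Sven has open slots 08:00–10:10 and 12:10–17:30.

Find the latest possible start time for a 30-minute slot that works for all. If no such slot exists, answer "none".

Oksana free within 08:00–18:00: 08:00–12:00, 12:30–16:30, 17:10–18:00.
Nikolai free within 08:00–18:00: 08:10–08:50, 11:20–11:40, 12:30–17:30.
Kira ∩ Oksana: 08:00–12:00, 13:20–15:40, 16:00–16:10.
Kira ∩ Oksana ∩ Nikolai: 08:10–08:50, 11:20–11:40, 13:20–15:40, 16:00–16:10.
Kira ∩ Oksana ∩ Nikolai ∩ Priya: 08:10–08:50, 14:30–15:40, 16:00–16:10.
Kira ∩ Oksana ∩ Nikolai ∩ Priya ∩ Sven: 08:10–08:50, 14:30–15:40, 16:00–16:10.
Windows ≥ 30 min: 08:10–08:50, 14:30–15:40.
Latest start in the last window 14:30–15:40 is 15:40 − 30 min = 15:10.

15:10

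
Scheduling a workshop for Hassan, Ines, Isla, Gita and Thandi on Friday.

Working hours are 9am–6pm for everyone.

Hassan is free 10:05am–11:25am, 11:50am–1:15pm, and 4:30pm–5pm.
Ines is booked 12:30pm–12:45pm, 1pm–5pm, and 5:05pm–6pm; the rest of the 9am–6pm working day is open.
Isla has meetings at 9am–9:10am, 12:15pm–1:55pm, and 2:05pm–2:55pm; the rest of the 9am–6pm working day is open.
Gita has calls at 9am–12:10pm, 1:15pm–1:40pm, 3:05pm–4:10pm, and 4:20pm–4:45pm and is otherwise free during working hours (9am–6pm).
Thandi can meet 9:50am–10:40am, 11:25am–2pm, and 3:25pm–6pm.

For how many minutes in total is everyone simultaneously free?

Ines free within 09:00–18:00: 09:00–12:30, 12:45–13:00, 17:00–17:05.
Isla free within 09:00–18:00: 09:10–12:15, 13:55–14:05, 14:55–18:00.
Gita free within 09:00–18:00: 12:10–13:15, 13:40–15:05, 16:10–16:20, 16:45–18:00.
Hassan ∩ Ines: 10:05–11:25, 11:50–12:30, 12:45–13:00.
Hassan ∩ Ines ∩ Isla: 10:05–11:25, 11:50–12:15.
Hassan ∩ Ines ∩ Isla ∩ Gita: 12:10–12:15.
Hassan ∩ Ines ∩ Isla ∩ Gita ∩ Thandi: 12:10–12:15.
Total common minutes: 5.

5 minutes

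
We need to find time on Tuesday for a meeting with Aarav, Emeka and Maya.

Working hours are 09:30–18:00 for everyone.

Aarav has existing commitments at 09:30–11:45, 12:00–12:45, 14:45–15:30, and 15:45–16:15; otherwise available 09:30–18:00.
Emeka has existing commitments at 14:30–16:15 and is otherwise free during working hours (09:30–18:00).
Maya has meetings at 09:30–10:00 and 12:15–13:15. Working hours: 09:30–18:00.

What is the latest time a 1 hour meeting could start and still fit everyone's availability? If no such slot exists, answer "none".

Aarav free within 09:30–18:00: 11:45–12:00, 12:45–14:45, 15:30–15:45, 16:15–18:00.
Emeka free within 09:30–18:00: 09:30–14:30, 16:15–18:00.
Maya free within 09:30–18:00: 10:00–12:15, 13:15–18:00.
Aarav ∩ Emeka: 11:45–12:00, 12:45–14:30, 16:15–18:00.
Aarav ∩ Emeka ∩ Maya: 11:45–12:00, 13:15–14:30, 16:15–18:00.
Windows ≥ 60 min: 13:15–14:30, 16:15–18:00.
Latest start in the last window 16:15–18:00 is 18:00 − 60 min = 17:00.

17:00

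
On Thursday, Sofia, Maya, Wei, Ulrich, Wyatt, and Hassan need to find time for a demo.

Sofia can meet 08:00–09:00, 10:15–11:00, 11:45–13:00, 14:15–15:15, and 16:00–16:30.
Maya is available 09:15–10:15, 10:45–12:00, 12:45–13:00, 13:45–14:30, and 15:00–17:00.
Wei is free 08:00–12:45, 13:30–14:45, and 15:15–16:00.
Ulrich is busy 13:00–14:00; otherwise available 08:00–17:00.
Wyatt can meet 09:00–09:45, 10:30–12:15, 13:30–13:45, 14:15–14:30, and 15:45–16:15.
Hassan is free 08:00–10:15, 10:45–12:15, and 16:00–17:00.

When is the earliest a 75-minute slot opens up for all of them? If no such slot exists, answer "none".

Ulrich free within 08:00–17:00: 08:00–13:00, 14:00–17:00.
Sofia ∩ Maya: 10:45–11:00, 11:45–12:00, 12:45–13:00, 14:15–14:30, 15:00–15:15, 16:00–16:30.
Sofia ∩ Maya ∩ Wei: 10:45–11:00, 11:45–12:00, 14:15–14:30.
Sofia ∩ Maya ∩ Wei ∩ Ulrich: 10:45–11:00, 11:45–12:00, 14:15–14:30.
Sofia ∩ Maya ∩ Wei ∩ Ulrich ∩ Wyatt: 10:45–11:00, 11:45–12:00, 14:15–14:30.
Sofia ∩ Maya ∩ Wei ∩ Ulrich ∩ Wyatt ∩ Hassan: 10:45–11:00, 11:45–12:00.
Windows ≥ 75 min: (none).

none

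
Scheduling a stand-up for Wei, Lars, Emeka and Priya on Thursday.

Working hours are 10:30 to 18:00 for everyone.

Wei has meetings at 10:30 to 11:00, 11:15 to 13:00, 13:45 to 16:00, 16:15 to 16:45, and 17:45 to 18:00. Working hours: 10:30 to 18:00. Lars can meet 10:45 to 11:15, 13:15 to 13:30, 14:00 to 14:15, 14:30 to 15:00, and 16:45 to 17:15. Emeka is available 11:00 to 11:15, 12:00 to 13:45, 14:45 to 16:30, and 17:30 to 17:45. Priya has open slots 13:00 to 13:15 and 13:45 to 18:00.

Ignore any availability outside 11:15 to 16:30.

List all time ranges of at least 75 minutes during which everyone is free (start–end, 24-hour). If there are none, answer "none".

none

Wei free within 10:30–18:00: 11:00–11:15, 13:00–13:45, 16:00–16:15, 16:45–17:45.
Wei ∩ Lars: 11:00–11:15, 13:15–13:30, 16:45–17:15.
Wei ∩ Lars ∩ Emeka: 11:00–11:15, 13:15–13:30.
Wei ∩ Lars ∩ Emeka ∩ Priya: (none).
Restricted to 11:15–16:30: (none).
Windows ≥ 75 min: (none).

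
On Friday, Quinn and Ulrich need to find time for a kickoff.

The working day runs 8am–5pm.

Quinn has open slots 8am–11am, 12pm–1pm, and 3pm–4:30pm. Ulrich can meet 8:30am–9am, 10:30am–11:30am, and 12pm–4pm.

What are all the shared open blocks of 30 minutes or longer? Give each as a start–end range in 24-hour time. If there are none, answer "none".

Quinn ∩ Ulrich: 08:30–09:00, 10:30–11:00, 12:00–13:00, 15:00–16:00.
Windows ≥ 30 min: 08:30–09:00, 10:30–11:00, 12:00–13:00, 15:00–16:00.

08:30–09:00, 10:30–11:00, 12:00–13:00, 15:00–16:00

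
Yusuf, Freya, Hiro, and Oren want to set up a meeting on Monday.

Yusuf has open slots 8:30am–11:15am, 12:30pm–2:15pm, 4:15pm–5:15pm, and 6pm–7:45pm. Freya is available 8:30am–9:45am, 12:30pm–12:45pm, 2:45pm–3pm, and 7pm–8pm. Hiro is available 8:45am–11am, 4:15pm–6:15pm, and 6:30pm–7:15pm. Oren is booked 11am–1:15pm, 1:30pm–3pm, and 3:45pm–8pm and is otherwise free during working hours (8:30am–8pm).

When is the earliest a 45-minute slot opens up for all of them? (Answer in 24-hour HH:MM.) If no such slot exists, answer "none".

Oren free within 08:30–20:00: 08:30–11:00, 13:15–13:30, 15:00–15:45.
Yusuf ∩ Freya: 08:30–09:45, 12:30–12:45, 19:00–19:45.
Yusuf ∩ Freya ∩ Hiro: 08:45–09:45, 19:00–19:15.
Yusuf ∩ Freya ∩ Hiro ∩ Oren: 08:45–09:45.
Windows ≥ 45 min: 08:45–09:45.
Earliest such window starts at 08:45.

08:45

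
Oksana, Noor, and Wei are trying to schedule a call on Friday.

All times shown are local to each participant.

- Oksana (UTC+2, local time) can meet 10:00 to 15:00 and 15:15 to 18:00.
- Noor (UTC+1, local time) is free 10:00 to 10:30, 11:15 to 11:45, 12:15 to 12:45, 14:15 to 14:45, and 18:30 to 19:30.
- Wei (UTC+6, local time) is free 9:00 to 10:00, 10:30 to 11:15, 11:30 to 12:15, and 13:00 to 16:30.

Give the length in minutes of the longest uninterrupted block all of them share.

Oksana → UTC: 08:00–13:00, 13:15–16:00.
Noor → UTC: 09:00–09:30, 10:15–10:45, 11:15–11:45, 13:15–13:45, 17:30–18:30.
Wei → UTC: 03:00–04:00, 04:30–05:15, 05:30–06:15, 07:00–10:30.
Oksana ∩ Noor: 09:00–09:30, 10:15–10:45, 11:15–11:45, 13:15–13:45.
Oksana ∩ Noor ∩ Wei: 09:00–09:30, 10:15–10:30.
Common window lengths: 30, 15 min; longest is 30.

30 minutes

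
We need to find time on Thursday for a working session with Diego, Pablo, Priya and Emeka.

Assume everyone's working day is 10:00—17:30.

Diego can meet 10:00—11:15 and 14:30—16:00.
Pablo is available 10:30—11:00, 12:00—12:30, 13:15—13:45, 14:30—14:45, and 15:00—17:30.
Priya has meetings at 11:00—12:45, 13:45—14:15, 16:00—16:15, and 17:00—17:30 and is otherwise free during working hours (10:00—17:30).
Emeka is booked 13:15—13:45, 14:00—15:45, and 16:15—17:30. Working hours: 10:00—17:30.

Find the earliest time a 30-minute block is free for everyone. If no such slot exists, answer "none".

10:30

Priya free within 10:00–17:30: 10:00–11:00, 12:45–13:45, 14:15–16:00, 16:15–17:00.
Emeka free within 10:00–17:30: 10:00–13:15, 13:45–14:00, 15:45–16:15.
Diego ∩ Pablo: 10:30–11:00, 14:30–14:45, 15:00–16:00.
Diego ∩ Pablo ∩ Priya: 10:30–11:00, 14:30–14:45, 15:00–16:00.
Diego ∩ Pablo ∩ Priya ∩ Emeka: 10:30–11:00, 15:45–16:00.
Windows ≥ 30 min: 10:30–11:00.
Earliest such window starts at 10:30.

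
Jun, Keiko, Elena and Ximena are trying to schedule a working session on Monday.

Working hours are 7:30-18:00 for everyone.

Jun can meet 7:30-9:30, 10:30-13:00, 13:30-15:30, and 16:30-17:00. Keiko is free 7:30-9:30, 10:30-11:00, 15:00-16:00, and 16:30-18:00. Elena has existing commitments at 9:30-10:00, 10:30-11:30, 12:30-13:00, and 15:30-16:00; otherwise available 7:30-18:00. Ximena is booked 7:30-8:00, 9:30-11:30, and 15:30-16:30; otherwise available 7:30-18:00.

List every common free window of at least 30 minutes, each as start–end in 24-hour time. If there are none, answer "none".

Elena free within 07:30–18:00: 07:30–09:30, 10:00–10:30, 11:30–12:30, 13:00–15:30, 16:00–18:00.
Ximena free within 07:30–18:00: 08:00–09:30, 11:30–15:30, 16:30–18:00.
Jun ∩ Keiko: 07:30–09:30, 10:30–11:00, 15:00–15:30, 16:30–17:00.
Jun ∩ Keiko ∩ Elena: 07:30–09:30, 15:00–15:30, 16:30–17:00.
Jun ∩ Keiko ∩ Elena ∩ Ximena: 08:00–09:30, 15:00–15:30, 16:30–17:00.
Windows ≥ 30 min: 08:00–09:30, 15:00–15:30, 16:30–17:00.

08:00–09:30, 15:00–15:30, 16:30–17:00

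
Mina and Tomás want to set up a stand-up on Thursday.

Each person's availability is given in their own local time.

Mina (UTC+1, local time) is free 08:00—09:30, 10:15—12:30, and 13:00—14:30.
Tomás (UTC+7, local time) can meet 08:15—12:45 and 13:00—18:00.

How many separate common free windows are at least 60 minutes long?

2

Mina → UTC: 07:00–08:30, 09:15–11:30, 12:00–13:30.
Tomás → UTC: 01:15–05:45, 06:00–11:00.
Mina ∩ Tomás: 07:00–08:30, 09:15–11:00.
Windows ≥ 60 min: 07:00–08:30, 09:15–11:00.
That's 2 windows.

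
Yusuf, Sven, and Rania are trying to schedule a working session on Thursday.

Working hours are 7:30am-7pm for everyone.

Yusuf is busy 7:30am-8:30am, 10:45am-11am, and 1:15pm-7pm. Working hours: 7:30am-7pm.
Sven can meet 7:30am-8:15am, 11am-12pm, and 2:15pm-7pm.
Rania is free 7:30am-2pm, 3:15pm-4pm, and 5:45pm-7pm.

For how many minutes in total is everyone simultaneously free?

60 minutes

Yusuf free within 07:30–19:00: 08:30–10:45, 11:00–13:15.
Yusuf ∩ Sven: 11:00–12:00.
Yusuf ∩ Sven ∩ Rania: 11:00–12:00.
Total common minutes: 60.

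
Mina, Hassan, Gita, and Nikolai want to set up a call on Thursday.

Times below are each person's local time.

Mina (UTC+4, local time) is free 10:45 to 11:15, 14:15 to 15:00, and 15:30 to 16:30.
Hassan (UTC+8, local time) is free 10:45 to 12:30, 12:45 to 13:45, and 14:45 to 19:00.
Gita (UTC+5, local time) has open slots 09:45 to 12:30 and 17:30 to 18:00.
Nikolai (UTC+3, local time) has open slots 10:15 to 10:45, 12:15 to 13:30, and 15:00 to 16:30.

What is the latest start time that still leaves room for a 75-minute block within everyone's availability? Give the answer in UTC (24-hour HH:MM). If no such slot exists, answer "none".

none

Mina → UTC: 06:45–07:15, 10:15–11:00, 11:30–12:30.
Hassan → UTC: 02:45–04:30, 04:45–05:45, 06:45–11:00.
Gita → UTC: 04:45–07:30, 12:30–13:00.
Nikolai → UTC: 07:15–07:45, 09:15–10:30, 12:00–13:30.
Mina ∩ Hassan: 06:45–07:15, 10:15–11:00.
Mina ∩ Hassan ∩ Gita: 06:45–07:15.
Mina ∩ Hassan ∩ Gita ∩ Nikolai: (none).
Windows ≥ 75 min: (none).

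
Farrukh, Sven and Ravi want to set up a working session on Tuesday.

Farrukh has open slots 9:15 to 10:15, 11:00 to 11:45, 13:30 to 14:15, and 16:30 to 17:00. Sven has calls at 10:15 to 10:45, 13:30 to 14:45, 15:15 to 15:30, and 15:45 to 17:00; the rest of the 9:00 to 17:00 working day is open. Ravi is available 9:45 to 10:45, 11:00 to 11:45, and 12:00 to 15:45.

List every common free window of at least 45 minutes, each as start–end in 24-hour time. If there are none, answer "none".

Sven free within 09:00–17:00: 09:00–10:15, 10:45–13:30, 14:45–15:15, 15:30–15:45.
Farrukh ∩ Sven: 09:15–10:15, 11:00–11:45.
Farrukh ∩ Sven ∩ Ravi: 09:45–10:15, 11:00–11:45.
Windows ≥ 45 min: 11:00–11:45.

11:00–11:45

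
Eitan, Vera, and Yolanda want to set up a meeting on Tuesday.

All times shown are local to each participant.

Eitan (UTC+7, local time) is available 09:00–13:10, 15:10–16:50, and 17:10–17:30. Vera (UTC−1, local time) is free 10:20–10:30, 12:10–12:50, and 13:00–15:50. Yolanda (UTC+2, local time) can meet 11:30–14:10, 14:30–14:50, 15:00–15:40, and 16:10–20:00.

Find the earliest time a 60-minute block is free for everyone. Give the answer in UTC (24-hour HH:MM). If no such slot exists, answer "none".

none

Eitan → UTC: 02:00–06:10, 08:10–09:50, 10:10–10:30.
Vera → UTC: 11:20–11:30, 13:10–13:50, 14:00–16:50.
Yolanda → UTC: 09:30–12:10, 12:30–12:50, 13:00–13:40, 14:10–18:00.
Eitan ∩ Vera: (none).
Eitan ∩ Vera ∩ Yolanda: (none).
Windows ≥ 60 min: (none).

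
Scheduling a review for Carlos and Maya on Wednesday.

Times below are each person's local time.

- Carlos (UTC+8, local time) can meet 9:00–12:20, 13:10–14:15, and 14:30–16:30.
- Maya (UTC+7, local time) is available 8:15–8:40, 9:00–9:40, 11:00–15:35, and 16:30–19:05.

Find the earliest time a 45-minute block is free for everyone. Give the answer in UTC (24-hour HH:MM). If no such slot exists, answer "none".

05:10

Carlos → UTC: 01:00–04:20, 05:10–06:15, 06:30–08:30.
Maya → UTC: 01:15–01:40, 02:00–02:40, 04:00–08:35, 09:30–12:05.
Carlos ∩ Maya: 01:15–01:40, 02:00–02:40, 04:00–04:20, 05:10–06:15, 06:30–08:30.
Windows ≥ 45 min: 05:10–06:15, 06:30–08:30.
Earliest such window starts at 05:10.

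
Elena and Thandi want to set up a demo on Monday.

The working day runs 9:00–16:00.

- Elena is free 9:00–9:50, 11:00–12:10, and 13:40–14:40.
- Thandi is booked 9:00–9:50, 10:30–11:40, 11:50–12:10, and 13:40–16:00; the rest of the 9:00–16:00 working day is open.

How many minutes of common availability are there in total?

Thandi free within 09:00–16:00: 09:50–10:30, 11:40–11:50, 12:10–13:40.
Elena ∩ Thandi: 11:40–11:50.
Total common minutes: 10.

10 minutes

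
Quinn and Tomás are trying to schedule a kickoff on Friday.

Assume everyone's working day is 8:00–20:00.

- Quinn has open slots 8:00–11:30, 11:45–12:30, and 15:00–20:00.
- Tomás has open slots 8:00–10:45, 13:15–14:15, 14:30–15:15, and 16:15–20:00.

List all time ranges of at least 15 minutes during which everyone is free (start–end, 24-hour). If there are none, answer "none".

Quinn ∩ Tomás: 08:00–10:45, 15:00–15:15, 16:15–20:00.
Windows ≥ 15 min: 08:00–10:45, 15:00–15:15, 16:15–20:00.

08:00–10:45, 15:00–15:15, 16:15–20:00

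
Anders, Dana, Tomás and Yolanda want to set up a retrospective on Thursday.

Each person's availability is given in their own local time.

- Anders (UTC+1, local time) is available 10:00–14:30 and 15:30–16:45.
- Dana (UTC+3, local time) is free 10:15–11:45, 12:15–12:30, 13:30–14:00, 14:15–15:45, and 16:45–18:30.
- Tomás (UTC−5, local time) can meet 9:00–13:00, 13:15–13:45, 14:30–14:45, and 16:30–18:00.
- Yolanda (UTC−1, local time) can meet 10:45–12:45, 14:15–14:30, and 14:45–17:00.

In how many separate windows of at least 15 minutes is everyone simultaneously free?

Anders → UTC: 09:00–13:30, 14:30–15:45.
Dana → UTC: 07:15–08:45, 09:15–09:30, 10:30–11:00, 11:15–12:45, 13:45–15:30.
Tomás → UTC: 14:00–18:00, 18:15–18:45, 19:30–19:45, 21:30–23:00.
Yolanda → UTC: 11:45–13:45, 15:15–15:30, 15:45–18:00.
Anders ∩ Dana: 09:15–09:30, 10:30–11:00, 11:15–12:45, 14:30–15:30.
Anders ∩ Dana ∩ Tomás: 14:30–15:30.
Anders ∩ Dana ∩ Tomás ∩ Yolanda: 15:15–15:30.
Windows ≥ 15 min: 15:15–15:30.
That's 1 window.

1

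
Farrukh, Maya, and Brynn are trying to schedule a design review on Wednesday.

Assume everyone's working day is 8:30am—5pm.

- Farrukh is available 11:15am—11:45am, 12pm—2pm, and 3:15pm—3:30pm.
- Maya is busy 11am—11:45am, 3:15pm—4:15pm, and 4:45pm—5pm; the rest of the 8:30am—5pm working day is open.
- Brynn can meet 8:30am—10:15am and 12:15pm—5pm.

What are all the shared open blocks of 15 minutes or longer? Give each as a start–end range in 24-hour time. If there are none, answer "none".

Maya free within 08:30–17:00: 08:30–11:00, 11:45–15:15, 16:15–16:45.
Farrukh ∩ Maya: 12:00–14:00.
Farrukh ∩ Maya ∩ Brynn: 12:15–14:00.
Windows ≥ 15 min: 12:15–14:00.

12:15–14:00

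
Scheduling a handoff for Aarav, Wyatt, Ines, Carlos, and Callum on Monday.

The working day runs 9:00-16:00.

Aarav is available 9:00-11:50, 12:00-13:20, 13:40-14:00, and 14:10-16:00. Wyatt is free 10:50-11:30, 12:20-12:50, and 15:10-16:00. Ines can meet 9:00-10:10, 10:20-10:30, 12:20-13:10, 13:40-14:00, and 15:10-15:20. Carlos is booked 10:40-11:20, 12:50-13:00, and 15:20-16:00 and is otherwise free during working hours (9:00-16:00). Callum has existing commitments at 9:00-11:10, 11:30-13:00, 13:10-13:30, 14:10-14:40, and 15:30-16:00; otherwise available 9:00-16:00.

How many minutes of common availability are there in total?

Carlos free within 09:00–16:00: 09:00–10:40, 11:20–12:50, 13:00–15:20.
Callum free within 09:00–16:00: 11:10–11:30, 13:00–13:10, 13:30–14:10, 14:40–15:30.
Aarav ∩ Wyatt: 10:50–11:30, 12:20–12:50, 15:10–16:00.
Aarav ∩ Wyatt ∩ Ines: 12:20–12:50, 15:10–15:20.
Aarav ∩ Wyatt ∩ Ines ∩ Carlos: 12:20–12:50, 15:10–15:20.
Aarav ∩ Wyatt ∩ Ines ∩ Carlos ∩ Callum: 15:10–15:20.
Total common minutes: 10.

10 minutes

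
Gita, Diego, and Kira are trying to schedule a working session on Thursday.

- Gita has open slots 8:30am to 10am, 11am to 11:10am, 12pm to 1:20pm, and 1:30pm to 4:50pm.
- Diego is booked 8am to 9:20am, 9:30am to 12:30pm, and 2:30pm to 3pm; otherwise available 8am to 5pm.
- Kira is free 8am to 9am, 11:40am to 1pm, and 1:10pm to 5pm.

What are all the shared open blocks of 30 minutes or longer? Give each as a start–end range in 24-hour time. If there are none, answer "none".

Diego free within 08:00–17:00: 09:20–09:30, 12:30–14:30, 15:00–17:00.
Gita ∩ Diego: 09:20–09:30, 12:30–13:20, 13:30–14:30, 15:00–16:50.
Gita ∩ Diego ∩ Kira: 12:30–13:00, 13:10–13:20, 13:30–14:30, 15:00–16:50.
Windows ≥ 30 min: 12:30–13:00, 13:30–14:30, 15:00–16:50.

12:30–13:00, 13:30–14:30, 15:00–16:50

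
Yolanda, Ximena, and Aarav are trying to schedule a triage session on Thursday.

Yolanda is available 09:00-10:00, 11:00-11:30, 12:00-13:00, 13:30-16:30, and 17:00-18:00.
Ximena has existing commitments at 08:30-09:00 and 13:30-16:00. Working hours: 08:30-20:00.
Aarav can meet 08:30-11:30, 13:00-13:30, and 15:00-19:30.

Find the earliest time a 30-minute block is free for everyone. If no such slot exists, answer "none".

Ximena free within 08:30–20:00: 09:00–13:30, 16:00–20:00.
Yolanda ∩ Ximena: 09:00–10:00, 11:00–11:30, 12:00–13:00, 16:00–16:30, 17:00–18:00.
Yolanda ∩ Ximena ∩ Aarav: 09:00–10:00, 11:00–11:30, 16:00–16:30, 17:00–18:00.
Windows ≥ 30 min: 09:00–10:00, 11:00–11:30, 16:00–16:30, 17:00–18:00.
Earliest such window starts at 09:00.

09:00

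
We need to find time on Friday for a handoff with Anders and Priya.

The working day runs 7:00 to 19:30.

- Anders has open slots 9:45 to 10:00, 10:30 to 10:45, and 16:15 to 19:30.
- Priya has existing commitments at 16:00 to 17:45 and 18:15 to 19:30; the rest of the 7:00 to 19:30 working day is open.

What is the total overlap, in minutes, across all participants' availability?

60 minutes

Priya free within 07:00–19:30: 07:00–16:00, 17:45–18:15.
Anders ∩ Priya: 09:45–10:00, 10:30–10:45, 17:45–18:15.
Total common minutes: 15 + 15 + 30 = 60.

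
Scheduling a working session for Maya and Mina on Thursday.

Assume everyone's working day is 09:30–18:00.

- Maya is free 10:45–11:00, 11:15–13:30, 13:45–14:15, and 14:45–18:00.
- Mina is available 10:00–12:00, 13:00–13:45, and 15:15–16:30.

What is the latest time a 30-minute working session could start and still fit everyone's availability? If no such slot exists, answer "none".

Maya ∩ Mina: 10:45–11:00, 11:15–12:00, 13:00–13:30, 15:15–16:30.
Windows ≥ 30 min: 11:15–12:00, 13:00–13:30, 15:15–16:30.
Latest start in the last window 15:15–16:30 is 16:30 − 30 min = 16:00.

16:00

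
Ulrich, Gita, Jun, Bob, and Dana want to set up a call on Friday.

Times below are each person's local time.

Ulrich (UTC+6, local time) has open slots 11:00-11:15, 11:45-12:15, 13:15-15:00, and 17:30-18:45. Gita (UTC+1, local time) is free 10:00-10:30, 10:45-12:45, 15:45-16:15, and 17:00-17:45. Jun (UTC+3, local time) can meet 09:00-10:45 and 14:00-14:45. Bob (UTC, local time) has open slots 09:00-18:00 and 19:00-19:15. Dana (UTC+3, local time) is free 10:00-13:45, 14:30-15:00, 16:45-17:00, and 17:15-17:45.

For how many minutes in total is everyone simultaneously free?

15 minutes

Ulrich → UTC: 05:00–05:15, 05:45–06:15, 07:15–09:00, 11:30–12:45.
Gita → UTC: 09:00–09:30, 09:45–11:45, 14:45–15:15, 16:00–16:45.
Jun → UTC: 06:00–07:45, 11:00–11:45.
Bob → UTC: 09:00–18:00, 19:00–19:15.
Dana → UTC: 07:00–10:45, 11:30–12:00, 13:45–14:00, 14:15–14:45.
Ulrich ∩ Gita: 11:30–11:45.
Ulrich ∩ Gita ∩ Jun: 11:30–11:45.
Ulrich ∩ Gita ∩ Jun ∩ Bob: 11:30–11:45.
Ulrich ∩ Gita ∩ Jun ∩ Bob ∩ Dana: 11:30–11:45.
Total common minutes: 15.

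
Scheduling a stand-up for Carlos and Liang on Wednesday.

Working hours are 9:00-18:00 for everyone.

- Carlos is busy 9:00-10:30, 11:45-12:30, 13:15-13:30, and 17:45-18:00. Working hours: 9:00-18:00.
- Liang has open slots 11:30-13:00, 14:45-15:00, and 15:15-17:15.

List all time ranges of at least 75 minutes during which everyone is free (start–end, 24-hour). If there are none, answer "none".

Carlos free within 09:00–18:00: 10:30–11:45, 12:30–13:15, 13:30–17:45.
Carlos ∩ Liang: 11:30–11:45, 12:30–13:00, 14:45–15:00, 15:15–17:15.
Windows ≥ 75 min: 15:15–17:15.

15:15–17:15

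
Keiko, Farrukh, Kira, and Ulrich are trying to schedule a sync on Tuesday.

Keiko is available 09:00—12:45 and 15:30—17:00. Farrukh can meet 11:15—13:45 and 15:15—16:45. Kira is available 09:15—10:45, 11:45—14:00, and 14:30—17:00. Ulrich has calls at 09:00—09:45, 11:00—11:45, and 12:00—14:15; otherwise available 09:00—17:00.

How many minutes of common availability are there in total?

90 minutes

Ulrich free within 09:00–17:00: 09:45–11:00, 11:45–12:00, 14:15–17:00.
Keiko ∩ Farrukh: 11:15–12:45, 15:30–16:45.
Keiko ∩ Farrukh ∩ Kira: 11:45–12:45, 15:30–16:45.
Keiko ∩ Farrukh ∩ Kira ∩ Ulrich: 11:45–12:00, 15:30–16:45.
Total common minutes: 15 + 75 = 90.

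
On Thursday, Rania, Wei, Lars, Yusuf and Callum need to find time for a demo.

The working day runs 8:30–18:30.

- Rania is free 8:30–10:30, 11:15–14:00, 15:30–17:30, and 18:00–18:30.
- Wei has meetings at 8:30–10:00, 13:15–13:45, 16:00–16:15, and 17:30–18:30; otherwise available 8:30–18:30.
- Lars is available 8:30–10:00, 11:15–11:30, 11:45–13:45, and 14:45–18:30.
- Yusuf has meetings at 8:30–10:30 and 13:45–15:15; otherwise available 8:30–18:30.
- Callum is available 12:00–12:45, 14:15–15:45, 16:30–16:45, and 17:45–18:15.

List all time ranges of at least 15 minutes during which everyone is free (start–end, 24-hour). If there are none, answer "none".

Wei free within 08:30–18:30: 10:00–13:15, 13:45–16:00, 16:15–17:30.
Yusuf free within 08:30–18:30: 10:30–13:45, 15:15–18:30.
Rania ∩ Wei: 10:00–10:30, 11:15–13:15, 13:45–14:00, 15:30–16:00, 16:15–17:30.
Rania ∩ Wei ∩ Lars: 11:15–11:30, 11:45–13:15, 15:30–16:00, 16:15–17:30.
Rania ∩ Wei ∩ Lars ∩ Yusuf: 11:15–11:30, 11:45–13:15, 15:30–16:00, 16:15–17:30.
Rania ∩ Wei ∩ Lars ∩ Yusuf ∩ Callum: 12:00–12:45, 15:30–15:45, 16:30–16:45.
Windows ≥ 15 min: 12:00–12:45, 15:30–15:45, 16:30–16:45.

12:00–12:45, 15:30–15:45, 16:30–16:45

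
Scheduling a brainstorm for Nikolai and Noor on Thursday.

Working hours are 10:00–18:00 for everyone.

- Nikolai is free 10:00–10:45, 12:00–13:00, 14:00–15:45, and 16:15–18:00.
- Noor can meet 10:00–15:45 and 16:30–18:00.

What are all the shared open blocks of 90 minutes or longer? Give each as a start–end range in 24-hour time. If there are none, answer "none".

Nikolai ∩ Noor: 10:00–10:45, 12:00–13:00, 14:00–15:45, 16:30–18:00.
Windows ≥ 90 min: 14:00–15:45, 16:30–18:00.

14:00–15:45, 16:30–18:00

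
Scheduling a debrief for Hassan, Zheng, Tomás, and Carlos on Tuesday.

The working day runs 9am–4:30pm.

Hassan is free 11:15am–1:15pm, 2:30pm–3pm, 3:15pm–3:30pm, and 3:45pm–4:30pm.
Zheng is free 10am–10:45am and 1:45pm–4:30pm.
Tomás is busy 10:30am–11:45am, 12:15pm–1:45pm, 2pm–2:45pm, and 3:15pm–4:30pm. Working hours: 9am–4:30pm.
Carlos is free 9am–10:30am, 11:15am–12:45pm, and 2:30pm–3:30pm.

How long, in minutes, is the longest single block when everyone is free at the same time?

15 minutes

Tomás free within 09:00–16:30: 09:00–10:30, 11:45–12:15, 13:45–14:00, 14:45–15:15.
Hassan ∩ Zheng: 14:30–15:00, 15:15–15:30, 15:45–16:30.
Hassan ∩ Zheng ∩ Tomás: 14:45–15:00.
Hassan ∩ Zheng ∩ Tomás ∩ Carlos: 14:45–15:00.
Single common window of 15 minutes.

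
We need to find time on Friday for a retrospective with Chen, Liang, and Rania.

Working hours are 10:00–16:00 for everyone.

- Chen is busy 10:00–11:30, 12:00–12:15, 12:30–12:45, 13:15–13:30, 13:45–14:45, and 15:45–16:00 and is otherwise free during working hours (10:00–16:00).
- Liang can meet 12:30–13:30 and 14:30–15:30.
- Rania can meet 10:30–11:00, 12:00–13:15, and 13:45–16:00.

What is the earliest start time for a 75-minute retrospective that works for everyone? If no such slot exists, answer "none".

Chen free within 10:00–16:00: 11:30–12:00, 12:15–12:30, 12:45–13:15, 13:30–13:45, 14:45–15:45.
Chen ∩ Liang: 12:45–13:15, 14:45–15:30.
Chen ∩ Liang ∩ Rania: 12:45–13:15, 14:45–15:30.
Windows ≥ 75 min: (none).

none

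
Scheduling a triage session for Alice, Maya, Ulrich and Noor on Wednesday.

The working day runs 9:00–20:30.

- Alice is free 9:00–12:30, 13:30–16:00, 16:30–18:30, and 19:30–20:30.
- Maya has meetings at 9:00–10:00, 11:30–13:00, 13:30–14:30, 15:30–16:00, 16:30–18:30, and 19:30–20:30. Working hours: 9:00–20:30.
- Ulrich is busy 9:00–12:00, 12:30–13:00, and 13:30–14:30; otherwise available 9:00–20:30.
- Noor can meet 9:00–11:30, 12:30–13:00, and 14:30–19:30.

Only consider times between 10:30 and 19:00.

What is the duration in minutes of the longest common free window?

60 minutes

Maya free within 09:00–20:30: 10:00–11:30, 13:00–13:30, 14:30–15:30, 16:00–16:30, 18:30–19:30.
Ulrich free within 09:00–20:30: 12:00–12:30, 13:00–13:30, 14:30–20:30.
Alice ∩ Maya: 10:00–11:30, 14:30–15:30.
Alice ∩ Maya ∩ Ulrich: 14:30–15:30.
Alice ∩ Maya ∩ Ulrich ∩ Noor: 14:30–15:30.
Restricted to 10:30–19:00: 14:30–15:30.
Single common window of 60 minutes.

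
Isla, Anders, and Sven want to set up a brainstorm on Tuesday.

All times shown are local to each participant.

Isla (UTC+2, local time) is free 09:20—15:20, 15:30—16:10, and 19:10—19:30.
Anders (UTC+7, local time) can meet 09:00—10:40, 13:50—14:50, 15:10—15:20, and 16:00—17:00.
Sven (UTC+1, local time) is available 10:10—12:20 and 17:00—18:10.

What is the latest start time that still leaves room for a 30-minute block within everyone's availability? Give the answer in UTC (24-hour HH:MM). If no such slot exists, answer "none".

Isla → UTC: 07:20–13:20, 13:30–14:10, 17:10–17:30.
Anders → UTC: 02:00–03:40, 06:50–07:50, 08:10–08:20, 09:00–10:00.
Sven → UTC: 09:10–11:20, 16:00–17:10.
Isla ∩ Anders: 07:20–07:50, 08:10–08:20, 09:00–10:00.
Isla ∩ Anders ∩ Sven: 09:10–10:00.
Windows ≥ 30 min: 09:10–10:00.
Latest start in the last window 09:10–10:00 is 10:00 − 30 min = 09:30.

09:30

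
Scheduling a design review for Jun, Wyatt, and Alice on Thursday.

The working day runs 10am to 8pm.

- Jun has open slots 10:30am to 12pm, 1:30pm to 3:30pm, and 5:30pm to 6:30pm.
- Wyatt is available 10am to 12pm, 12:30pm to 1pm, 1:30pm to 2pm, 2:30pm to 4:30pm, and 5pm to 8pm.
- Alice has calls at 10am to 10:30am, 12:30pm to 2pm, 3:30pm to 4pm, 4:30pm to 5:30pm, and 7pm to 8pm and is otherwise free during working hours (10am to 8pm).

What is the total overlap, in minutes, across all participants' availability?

210 minutes

Alice free within 10:00–20:00: 10:30–12:30, 14:00–15:30, 16:00–16:30, 17:30–19:00.
Jun ∩ Wyatt: 10:30–12:00, 13:30–14:00, 14:30–15:30, 17:30–18:30.
Jun ∩ Wyatt ∩ Alice: 10:30–12:00, 14:30–15:30, 17:30–18:30.
Total common minutes: 90 + 60 + 60 = 210.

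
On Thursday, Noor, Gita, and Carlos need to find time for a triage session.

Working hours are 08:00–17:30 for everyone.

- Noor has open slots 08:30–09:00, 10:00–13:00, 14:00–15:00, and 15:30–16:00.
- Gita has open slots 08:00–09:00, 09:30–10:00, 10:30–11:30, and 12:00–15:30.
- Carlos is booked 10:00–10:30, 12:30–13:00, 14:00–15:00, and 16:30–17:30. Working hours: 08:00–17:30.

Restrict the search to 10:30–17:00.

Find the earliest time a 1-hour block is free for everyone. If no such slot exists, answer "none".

Carlos free within 08:00–17:30: 08:00–10:00, 10:30–12:30, 13:00–14:00, 15:00–16:30.
Noor ∩ Gita: 08:30–09:00, 10:30–11:30, 12:00–13:00, 14:00–15:00.
Noor ∩ Gita ∩ Carlos: 08:30–09:00, 10:30–11:30, 12:00–12:30.
Restricted to 10:30–17:00: 10:30–11:30, 12:00–12:30.
Windows ≥ 60 min: 10:30–11:30.
Earliest such window starts at 10:30.

10:30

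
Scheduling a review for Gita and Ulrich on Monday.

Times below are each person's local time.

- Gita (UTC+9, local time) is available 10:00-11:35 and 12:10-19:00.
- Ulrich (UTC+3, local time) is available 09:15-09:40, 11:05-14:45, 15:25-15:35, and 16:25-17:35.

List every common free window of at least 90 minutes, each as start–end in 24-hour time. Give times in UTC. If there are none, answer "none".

08:05–10:00

Gita → UTC: 01:00–02:35, 03:10–10:00.
Ulrich → UTC: 06:15–06:40, 08:05–11:45, 12:25–12:35, 13:25–14:35.
Gita ∩ Ulrich: 06:15–06:40, 08:05–10:00.
Windows ≥ 90 min: 08:05–10:00.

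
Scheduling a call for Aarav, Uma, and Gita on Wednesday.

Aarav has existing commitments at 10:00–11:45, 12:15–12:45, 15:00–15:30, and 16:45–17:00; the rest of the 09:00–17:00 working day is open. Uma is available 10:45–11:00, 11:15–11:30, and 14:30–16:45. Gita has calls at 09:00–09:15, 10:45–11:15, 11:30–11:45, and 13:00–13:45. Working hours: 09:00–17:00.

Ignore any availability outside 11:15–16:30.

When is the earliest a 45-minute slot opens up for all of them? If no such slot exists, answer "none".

Aarav free within 09:00–17:00: 09:00–10:00, 11:45–12:15, 12:45–15:00, 15:30–16:45.
Gita free within 09:00–17:00: 09:15–10:45, 11:15–11:30, 11:45–13:00, 13:45–17:00.
Aarav ∩ Uma: 14:30–15:00, 15:30–16:45.
Aarav ∩ Uma ∩ Gita: 14:30–15:00, 15:30–16:45.
Restricted to 11:15–16:30: 14:30–15:00, 15:30–16:30.
Windows ≥ 45 min: 15:30–16:30.
Earliest such window starts at 15:30.

15:30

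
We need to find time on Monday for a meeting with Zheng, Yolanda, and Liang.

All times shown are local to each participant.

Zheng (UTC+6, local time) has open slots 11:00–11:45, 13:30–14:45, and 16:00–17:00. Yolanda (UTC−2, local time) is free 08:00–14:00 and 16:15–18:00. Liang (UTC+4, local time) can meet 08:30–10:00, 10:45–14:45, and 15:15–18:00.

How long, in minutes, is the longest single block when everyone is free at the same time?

Zheng → UTC: 05:00–05:45, 07:30–08:45, 10:00–11:00.
Yolanda → UTC: 10:00–16:00, 18:15–20:00.
Liang → UTC: 04:30–06:00, 06:45–10:45, 11:15–14:00.
Zheng ∩ Yolanda: 10:00–11:00.
Zheng ∩ Yolanda ∩ Liang: 10:00–10:45.
Single common window of 45 minutes.

45 minutes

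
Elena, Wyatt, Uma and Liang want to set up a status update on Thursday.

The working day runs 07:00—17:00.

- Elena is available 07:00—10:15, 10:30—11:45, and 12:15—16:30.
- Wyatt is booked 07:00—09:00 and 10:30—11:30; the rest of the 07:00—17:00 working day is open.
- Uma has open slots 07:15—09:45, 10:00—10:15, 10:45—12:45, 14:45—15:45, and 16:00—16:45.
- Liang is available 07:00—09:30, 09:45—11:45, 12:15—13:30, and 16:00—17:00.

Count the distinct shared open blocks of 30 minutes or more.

Wyatt free within 07:00–17:00: 09:00–10:30, 11:30–17:00.
Elena ∩ Wyatt: 09:00–10:15, 11:30–11:45, 12:15–16:30.
Elena ∩ Wyatt ∩ Uma: 09:00–09:45, 10:00–10:15, 11:30–11:45, 12:15–12:45, 14:45–15:45, 16:00–16:30.
Elena ∩ Wyatt ∩ Uma ∩ Liang: 09:00–09:30, 10:00–10:15, 11:30–11:45, 12:15–12:45, 16:00–16:30.
Windows ≥ 30 min: 09:00–09:30, 12:15–12:45, 16:00–16:30.
That's 3 windows.

3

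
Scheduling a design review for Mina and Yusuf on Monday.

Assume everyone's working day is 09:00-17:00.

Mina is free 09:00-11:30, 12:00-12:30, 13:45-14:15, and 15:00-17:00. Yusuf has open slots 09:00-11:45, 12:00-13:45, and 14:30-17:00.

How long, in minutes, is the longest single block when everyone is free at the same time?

150 minutes

Mina ∩ Yusuf: 09:00–11:30, 12:00–12:30, 15:00–17:00.
Common window lengths: 150, 30, 120 min; longest is 150.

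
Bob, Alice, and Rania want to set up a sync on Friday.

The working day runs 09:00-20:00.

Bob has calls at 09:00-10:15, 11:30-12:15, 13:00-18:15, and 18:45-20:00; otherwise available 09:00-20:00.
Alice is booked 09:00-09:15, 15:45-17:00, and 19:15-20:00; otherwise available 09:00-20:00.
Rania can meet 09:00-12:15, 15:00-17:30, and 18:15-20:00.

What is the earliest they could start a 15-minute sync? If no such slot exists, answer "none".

10:15

Bob free within 09:00–20:00: 10:15–11:30, 12:15–13:00, 18:15–18:45.
Alice free within 09:00–20:00: 09:15–15:45, 17:00–19:15.
Bob ∩ Alice: 10:15–11:30, 12:15–13:00, 18:15–18:45.
Bob ∩ Alice ∩ Rania: 10:15–11:30, 18:15–18:45.
Windows ≥ 15 min: 10:15–11:30, 18:15–18:45.
Earliest such window starts at 10:15.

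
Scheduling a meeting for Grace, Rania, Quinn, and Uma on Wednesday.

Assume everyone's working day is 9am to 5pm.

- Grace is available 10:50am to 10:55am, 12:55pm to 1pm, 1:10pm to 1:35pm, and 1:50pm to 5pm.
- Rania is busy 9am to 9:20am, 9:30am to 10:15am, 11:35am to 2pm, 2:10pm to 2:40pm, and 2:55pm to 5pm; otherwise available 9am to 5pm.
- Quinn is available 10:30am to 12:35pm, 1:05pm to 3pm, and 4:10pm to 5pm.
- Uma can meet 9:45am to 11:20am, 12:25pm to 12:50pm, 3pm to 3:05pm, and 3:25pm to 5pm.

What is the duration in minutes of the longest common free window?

5 minutes

Rania free within 09:00–17:00: 09:20–09:30, 10:15–11:35, 14:00–14:10, 14:40–14:55.
Grace ∩ Rania: 10:50–10:55, 14:00–14:10, 14:40–14:55.
Grace ∩ Rania ∩ Quinn: 10:50–10:55, 14:00–14:10, 14:40–14:55.
Grace ∩ Rania ∩ Quinn ∩ Uma: 10:50–10:55.
Single common window of 5 minutes.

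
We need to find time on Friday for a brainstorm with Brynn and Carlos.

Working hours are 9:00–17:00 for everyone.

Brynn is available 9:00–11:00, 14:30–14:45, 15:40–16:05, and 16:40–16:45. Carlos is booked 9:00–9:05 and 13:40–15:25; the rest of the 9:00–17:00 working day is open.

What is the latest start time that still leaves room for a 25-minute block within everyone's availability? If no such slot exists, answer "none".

Carlos free within 09:00–17:00: 09:05–13:40, 15:25–17:00.
Brynn ∩ Carlos: 09:05–11:00, 15:40–16:05, 16:40–16:45.
Windows ≥ 25 min: 09:05–11:00, 15:40–16:05.
Latest start in the last window 15:40–16:05 is 16:05 − 25 min = 15:40.

15:40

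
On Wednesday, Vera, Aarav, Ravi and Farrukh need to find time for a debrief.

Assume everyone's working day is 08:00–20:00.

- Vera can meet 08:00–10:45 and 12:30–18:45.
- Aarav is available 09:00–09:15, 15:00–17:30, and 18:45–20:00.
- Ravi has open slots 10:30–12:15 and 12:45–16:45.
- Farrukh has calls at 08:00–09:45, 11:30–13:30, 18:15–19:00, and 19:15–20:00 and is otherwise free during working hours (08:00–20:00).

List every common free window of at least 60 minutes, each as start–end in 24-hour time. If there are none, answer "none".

15:00–16:45

Farrukh free within 08:00–20:00: 09:45–11:30, 13:30–18:15, 19:00–19:15.
Vera ∩ Aarav: 09:00–09:15, 15:00–17:30.
Vera ∩ Aarav ∩ Ravi: 15:00–16:45.
Vera ∩ Aarav ∩ Ravi ∩ Farrukh: 15:00–16:45.
Windows ≥ 60 min: 15:00–16:45.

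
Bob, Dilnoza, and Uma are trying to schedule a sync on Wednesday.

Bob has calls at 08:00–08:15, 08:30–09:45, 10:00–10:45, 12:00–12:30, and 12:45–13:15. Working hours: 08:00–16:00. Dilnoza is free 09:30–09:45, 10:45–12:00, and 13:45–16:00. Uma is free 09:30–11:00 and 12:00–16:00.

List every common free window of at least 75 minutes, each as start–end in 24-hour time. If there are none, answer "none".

Bob free within 08:00–16:00: 08:15–08:30, 09:45–10:00, 10:45–12:00, 12:30–12:45, 13:15–16:00.
Bob ∩ Dilnoza: 10:45–12:00, 13:45–16:00.
Bob ∩ Dilnoza ∩ Uma: 10:45–11:00, 13:45–16:00.
Windows ≥ 75 min: 13:45–16:00.

13:45–16:00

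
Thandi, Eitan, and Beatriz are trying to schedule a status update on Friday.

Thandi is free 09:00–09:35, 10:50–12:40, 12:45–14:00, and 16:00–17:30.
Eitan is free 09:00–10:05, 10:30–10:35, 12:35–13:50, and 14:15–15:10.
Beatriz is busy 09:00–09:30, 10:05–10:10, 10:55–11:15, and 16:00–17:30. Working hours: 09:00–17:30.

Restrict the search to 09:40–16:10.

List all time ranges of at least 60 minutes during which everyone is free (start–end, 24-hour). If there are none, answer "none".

12:45–13:50

Beatriz free within 09:00–17:30: 09:30–10:05, 10:10–10:55, 11:15–16:00.
Thandi ∩ Eitan: 09:00–09:35, 12:35–12:40, 12:45–13:50.
Thandi ∩ Eitan ∩ Beatriz: 09:30–09:35, 12:35–12:40, 12:45–13:50.
Restricted to 09:40–16:10: 12:35–12:40, 12:45–13:50.
Windows ≥ 60 min: 12:45–13:50.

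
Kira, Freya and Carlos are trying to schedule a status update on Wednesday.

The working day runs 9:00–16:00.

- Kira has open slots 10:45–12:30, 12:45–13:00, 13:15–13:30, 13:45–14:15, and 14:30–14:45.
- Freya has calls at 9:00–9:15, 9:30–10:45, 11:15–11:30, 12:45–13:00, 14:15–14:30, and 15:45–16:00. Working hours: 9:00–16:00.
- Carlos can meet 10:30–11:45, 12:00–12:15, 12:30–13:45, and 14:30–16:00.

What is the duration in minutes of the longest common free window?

Freya free within 09:00–16:00: 09:15–09:30, 10:45–11:15, 11:30–12:45, 13:00–14:15, 14:30–15:45.
Kira ∩ Freya: 10:45–11:15, 11:30–12:30, 13:15–13:30, 13:45–14:15, 14:30–14:45.
Kira ∩ Freya ∩ Carlos: 10:45–11:15, 11:30–11:45, 12:00–12:15, 13:15–13:30, 14:30–14:45.
Common window lengths: 30, 15, 15, 15, 15 min; longest is 30.

30 minutes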